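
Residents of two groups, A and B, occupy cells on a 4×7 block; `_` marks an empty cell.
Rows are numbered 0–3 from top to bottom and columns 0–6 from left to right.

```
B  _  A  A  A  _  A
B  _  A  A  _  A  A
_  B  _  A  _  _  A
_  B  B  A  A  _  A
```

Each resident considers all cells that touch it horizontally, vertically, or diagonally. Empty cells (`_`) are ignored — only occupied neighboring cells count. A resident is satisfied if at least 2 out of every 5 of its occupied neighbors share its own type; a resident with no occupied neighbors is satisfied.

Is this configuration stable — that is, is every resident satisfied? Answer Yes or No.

Yes

(0,0)B 1/1 satisfied
(0,2)A 3/3 satisfied
(0,3)A 4/4 satisfied
(0,4)A 3/3 satisfied
(0,6)A 2/2 satisfied
(1,0)B 2/2 satisfied
(1,2)A 4/5 satisfied
(1,3)A 5/5 satisfied
(1,5)A 4/4 satisfied
(1,6)A 3/3 satisfied
(2,1)B 3/4 satisfied
(2,3)A 4/5 satisfied
(2,6)A 3/3 satisfied
(3,1)B 2/2 satisfied
(3,2)B 2/4 satisfied
(3,3)A 2/3 satisfied
(3,4)A 2/2 satisfied
(3,6)A 1/1 satisfied
All meet the threshold, so the configuration is stable.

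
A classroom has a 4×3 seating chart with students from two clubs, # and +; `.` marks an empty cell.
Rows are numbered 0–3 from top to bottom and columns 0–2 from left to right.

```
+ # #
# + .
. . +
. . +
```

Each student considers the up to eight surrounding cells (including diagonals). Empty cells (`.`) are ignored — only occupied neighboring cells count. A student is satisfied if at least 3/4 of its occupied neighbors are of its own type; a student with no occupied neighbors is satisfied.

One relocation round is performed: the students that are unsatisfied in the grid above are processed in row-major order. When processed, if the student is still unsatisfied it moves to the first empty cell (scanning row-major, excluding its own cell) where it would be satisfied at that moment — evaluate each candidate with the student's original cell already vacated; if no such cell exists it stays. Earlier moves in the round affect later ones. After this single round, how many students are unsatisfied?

Initially unsatisfied (in order): (0,0), (0,1), (0,2), (1,0), (1,1).
  (0,0) → (2,1).
  (0,1): no empty cell satisfies it; stays.
  (0,2): no empty cell satisfies it; stays.
  (1,0): no empty cell satisfies it; stays.
  (1,1) → (3,0).
Resulting grid:
. # #
# . .
. + +
+ . +
Unsatisfied now: (1,0).

1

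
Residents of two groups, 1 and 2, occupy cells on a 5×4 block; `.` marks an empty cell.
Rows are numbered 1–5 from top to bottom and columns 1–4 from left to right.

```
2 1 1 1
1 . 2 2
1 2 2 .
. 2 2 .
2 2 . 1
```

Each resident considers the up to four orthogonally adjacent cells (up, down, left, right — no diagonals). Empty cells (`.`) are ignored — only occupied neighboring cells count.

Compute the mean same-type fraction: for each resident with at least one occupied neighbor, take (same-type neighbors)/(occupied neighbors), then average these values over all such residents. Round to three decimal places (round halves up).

0.679

Row 1: (1,1)2 0/2 · (1,2)1 1/2 · (1,3)1 2/3 · (1,4)1 1/2
Row 2: (2,1)1 1/2 · (2,3)2 2/3 · (2,4)2 1/2
Row 3: (3,1)1 1/2 · (3,2)2 2/3 · (3,3)2 3/3
Row 4: (4,2)2 3/3 · (4,3)2 2/2
Row 5: (5,1)2 1/1 · (5,2)2 2/2 · (5,4)1 — no occupied neighbors
Sum over 14 residents: 0/2 + 1/2 + 2/3 + 1/2 + 1/2 + 2/3 + 1/2 + 1/2 + 2/3 + 3/3 + 3/3 + 2/2 + 1/1 + 2/2 = 19/2; mean = 19/2 ÷ 14 = 19/28 = 0.678571… → 0.679.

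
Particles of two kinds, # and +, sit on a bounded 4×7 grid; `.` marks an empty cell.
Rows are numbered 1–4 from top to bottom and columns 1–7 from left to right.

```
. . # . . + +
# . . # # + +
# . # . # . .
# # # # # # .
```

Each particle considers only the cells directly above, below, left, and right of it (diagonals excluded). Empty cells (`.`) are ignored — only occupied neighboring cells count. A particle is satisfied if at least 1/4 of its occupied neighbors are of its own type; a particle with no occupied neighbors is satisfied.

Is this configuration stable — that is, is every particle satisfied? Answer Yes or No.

Yes

Row 1: (1,3)# 0/0 ok · (1,6)+ 2/2 ok · (1,7)+ 2/2 ok
Row 2: (2,1)# 1/1 ok · (2,4)# 1/1 ok · (2,5)# 2/3 ok · (2,6)+ 2/3 ok · (2,7)+ 2/2 ok
Row 3: (3,1)# 2/2 ok · (3,3)# 1/1 ok · (3,5)# 2/2 ok
Row 4: (4,1)# 2/2 ok · (4,2)# 2/2 ok · (4,3)# 3/3 ok · (4,4)# 2/2 ok · (4,5)# 3/3 ok · (4,6)# 1/1 ok
All meet the threshold, so the configuration is stable.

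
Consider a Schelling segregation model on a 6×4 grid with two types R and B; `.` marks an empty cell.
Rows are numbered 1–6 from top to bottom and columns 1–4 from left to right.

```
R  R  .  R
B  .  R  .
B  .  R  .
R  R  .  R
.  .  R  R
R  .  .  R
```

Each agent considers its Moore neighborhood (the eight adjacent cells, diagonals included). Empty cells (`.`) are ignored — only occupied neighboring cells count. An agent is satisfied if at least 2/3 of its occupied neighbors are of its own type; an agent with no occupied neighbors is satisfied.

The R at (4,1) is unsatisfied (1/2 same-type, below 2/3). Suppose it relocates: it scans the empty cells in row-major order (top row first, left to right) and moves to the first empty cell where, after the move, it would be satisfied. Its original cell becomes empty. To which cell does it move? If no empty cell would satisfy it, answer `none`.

Vacating (4,1). Empty cells in order:
  (1,3): 3/3 same-type → satisfied — stop here.

(1,3)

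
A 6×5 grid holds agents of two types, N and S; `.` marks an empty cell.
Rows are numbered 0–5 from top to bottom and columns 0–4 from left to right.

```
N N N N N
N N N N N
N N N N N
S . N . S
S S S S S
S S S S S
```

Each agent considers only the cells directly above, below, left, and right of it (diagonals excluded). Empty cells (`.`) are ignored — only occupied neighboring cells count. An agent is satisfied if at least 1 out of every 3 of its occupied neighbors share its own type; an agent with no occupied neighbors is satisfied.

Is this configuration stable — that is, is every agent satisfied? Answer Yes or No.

Row 0: (0,0)N 2/2 ✓ · (0,1)N 3/3 ✓ · (0,2)N 3/3 ✓ · (0,3)N 3/3 ✓ · (0,4)N 2/2 ✓
Row 1: (1,0)N 3/3 ✓ · (1,1)N 4/4 ✓ · (1,2)N 4/4 ✓ · (1,3)N 4/4 ✓ · (1,4)N 3/3 ✓
Row 2: (2,0)N 2/3 ✓ · (2,1)N 3/3 ✓ · (2,2)N 4/4 ✓ · (2,3)N 3/3 ✓ · (2,4)N 2/3 ✓
Row 3: (3,0)S 1/2 ✓ · (3,2)N 1/2 ✓ · (3,4)S 1/2 ✓
Row 4: (4,0)S 3/3 ✓ · (4,1)S 3/3 ✓ · (4,2)S 3/4 ✓ · (4,3)S 3/3 ✓ · (4,4)S 3/3 ✓
Row 5: (5,0)S 2/2 ✓ · (5,1)S 3/3 ✓ · (5,2)S 3/3 ✓ · (5,3)S 3/3 ✓ · (5,4)S 2/2 ✓
All meet the threshold, so the configuration is stable.

Yes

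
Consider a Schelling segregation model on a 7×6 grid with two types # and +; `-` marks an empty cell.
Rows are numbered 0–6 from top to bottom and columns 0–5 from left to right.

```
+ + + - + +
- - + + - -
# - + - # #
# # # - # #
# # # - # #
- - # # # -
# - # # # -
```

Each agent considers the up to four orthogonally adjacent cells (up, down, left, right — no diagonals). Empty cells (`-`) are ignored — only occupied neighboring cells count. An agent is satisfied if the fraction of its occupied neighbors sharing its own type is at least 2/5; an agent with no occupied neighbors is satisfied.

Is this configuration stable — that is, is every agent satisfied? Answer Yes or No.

(0,0)+ 1/1 ✓
(0,1)+ 2/2 ✓
(0,2)+ 2/2 ✓
(0,4)+ 1/1 ✓
(0,5)+ 1/1 ✓
(1,2)+ 3/3 ✓
(1,3)+ 1/1 ✓
(2,0)# 1/1 ✓
(2,2)+ 1/2 ✓
(2,4)# 2/2 ✓
(2,5)# 2/2 ✓
(3,0)# 3/3 ✓
(3,1)# 3/3 ✓
(3,2)# 2/3 ✓
(3,4)# 3/3 ✓
(3,5)# 3/3 ✓
(4,0)# 2/2 ✓
(4,1)# 3/3 ✓
(4,2)# 3/3 ✓
(4,4)# 3/3 ✓
(4,5)# 2/2 ✓
(5,2)# 3/3 ✓
(5,3)# 3/3 ✓
(5,4)# 3/3 ✓
(6,0)# 0/0 ✓
(6,2)# 2/2 ✓
(6,3)# 3/3 ✓
(6,4)# 2/2 ✓
All meet the threshold, so the configuration is stable.

Yes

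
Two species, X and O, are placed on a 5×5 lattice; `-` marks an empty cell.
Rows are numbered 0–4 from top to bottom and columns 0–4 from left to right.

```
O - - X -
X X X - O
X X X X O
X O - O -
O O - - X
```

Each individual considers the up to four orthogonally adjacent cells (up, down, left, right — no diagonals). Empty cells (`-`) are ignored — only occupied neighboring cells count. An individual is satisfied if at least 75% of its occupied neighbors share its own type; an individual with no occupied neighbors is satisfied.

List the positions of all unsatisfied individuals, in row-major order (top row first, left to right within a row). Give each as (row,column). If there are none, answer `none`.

Row 0: (0,0)O 0/1 unhappy · (0,3)X 0/0 ok
Row 1: (1,0)X 2/3 unhappy · (1,1)X 3/3 ok · (1,2)X 2/2 ok · (1,4)O 1/1 ok
Row 2: (2,0)X 3/3 ok · (2,1)X 3/4 ok · (2,2)X 3/3 ok · (2,3)X 1/3 unhappy · (2,4)O 1/2 unhappy
Row 3: (3,0)X 1/3 unhappy · (3,1)O 1/3 unhappy · (3,3)O 0/1 unhappy
Row 4: (4,0)O 1/2 unhappy · (4,1)O 2/2 ok · (4,4)X 0/0 ok

(0,0), (1,0), (2,3), (2,4), (3,0), (3,1), (3,3), (4,0)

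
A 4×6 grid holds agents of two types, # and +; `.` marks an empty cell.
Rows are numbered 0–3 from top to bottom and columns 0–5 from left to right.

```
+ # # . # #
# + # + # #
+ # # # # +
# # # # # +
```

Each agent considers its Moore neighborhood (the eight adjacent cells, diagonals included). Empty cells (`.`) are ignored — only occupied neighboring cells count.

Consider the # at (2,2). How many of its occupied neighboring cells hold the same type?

6

Occupied neighbors of (2,2): (1,1)=+, (1,2)=#, (1,3)=+, (2,1)=#, (2,3)=#, (3,1)=#, (3,2)=#, (3,3)=#.
Same type (#): 6 of 8.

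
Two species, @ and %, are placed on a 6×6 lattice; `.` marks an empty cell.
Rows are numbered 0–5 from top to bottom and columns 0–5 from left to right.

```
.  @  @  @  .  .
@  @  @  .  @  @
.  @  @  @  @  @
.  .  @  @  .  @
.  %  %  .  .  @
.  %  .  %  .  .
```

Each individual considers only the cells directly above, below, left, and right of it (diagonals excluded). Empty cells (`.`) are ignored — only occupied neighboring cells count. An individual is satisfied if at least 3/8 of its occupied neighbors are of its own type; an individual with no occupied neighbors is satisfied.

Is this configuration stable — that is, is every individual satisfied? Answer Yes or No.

(0,1)@ 2/2 satisfied
(0,2)@ 3/3 satisfied
(0,3)@ 1/1 satisfied
(1,0)@ 1/1 satisfied
(1,1)@ 4/4 satisfied
(1,2)@ 3/3 satisfied
(1,4)@ 2/2 satisfied
(1,5)@ 2/2 satisfied
(2,1)@ 2/2 satisfied
(2,2)@ 4/4 satisfied
(2,3)@ 3/3 satisfied
(2,4)@ 3/3 satisfied
(2,5)@ 3/3 satisfied
(3,2)@ 2/3 satisfied
(3,3)@ 2/2 satisfied
(3,5)@ 2/2 satisfied
(4,1)% 2/2 satisfied
(4,2)% 1/2 satisfied
(4,5)@ 1/1 satisfied
(5,1)% 1/1 satisfied
(5,3)% 0/0 satisfied
All meet the threshold, so the configuration is stable.

Yes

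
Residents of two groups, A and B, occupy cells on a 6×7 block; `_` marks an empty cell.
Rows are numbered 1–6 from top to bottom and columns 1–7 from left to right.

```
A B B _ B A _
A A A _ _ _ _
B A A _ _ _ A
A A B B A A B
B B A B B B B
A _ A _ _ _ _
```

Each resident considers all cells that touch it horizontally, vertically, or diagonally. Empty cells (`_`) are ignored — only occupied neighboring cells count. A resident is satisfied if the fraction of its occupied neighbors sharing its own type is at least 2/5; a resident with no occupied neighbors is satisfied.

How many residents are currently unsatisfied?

12

Row 1: (1,1)A 2/3 satisfied · (1,2)B 1/5 not · (1,3)B 1/3 not · (1,5)B 0/1 not · (1,6)A 0/1 not
Row 2: (2,1)A 3/5 satisfied · (2,2)A 5/8 satisfied · (2,3)A 3/5 satisfied
Row 3: (3,1)B 0/5 not · (3,2)A 6/8 satisfied · (3,3)A 4/6 satisfied · (3,7)A 1/2 satisfied
Row 4: (4,1)A 2/5 satisfied · (4,2)A 4/8 satisfied · (4,3)B 3/7 satisfied · (4,4)B 3/6 satisfied · (4,5)A 1/5 not · (4,6)A 2/6 not · (4,7)B 2/4 satisfied
Row 5: (5,1)B 1/4 not · (5,2)B 2/7 not · (5,3)A 2/6 not · (5,4)B 3/6 satisfied · (5,5)B 3/5 satisfied · (5,6)B 3/5 satisfied · (5,7)B 2/3 satisfied
Row 6: (6,1)A 0/2 not · (6,3)A 1/3 not
Unsatisfied: (1,2), (1,3), (1,5), (1,6), (3,1), (4,5), (4,6), (5,1), (5,2), (5,3), (6,1), (6,3) — 12 in total.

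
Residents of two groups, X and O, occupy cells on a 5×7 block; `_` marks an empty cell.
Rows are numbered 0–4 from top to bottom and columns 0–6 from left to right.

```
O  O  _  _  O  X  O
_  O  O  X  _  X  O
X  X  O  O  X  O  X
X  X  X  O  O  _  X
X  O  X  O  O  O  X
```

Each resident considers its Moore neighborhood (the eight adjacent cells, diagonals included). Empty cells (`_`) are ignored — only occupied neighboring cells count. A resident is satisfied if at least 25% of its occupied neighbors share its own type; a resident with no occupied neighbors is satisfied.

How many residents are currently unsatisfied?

3

(0,0)O 2/2 ✓
(0,1)O 3/3 ✓
(0,4)O 0/3 ✗
(0,5)X 1/4 ✓
(0,6)O 1/3 ✓
(1,1)O 4/6 ✓
(1,2)O 4/6 ✓
(1,3)X 1/5 ✗
(1,5)X 3/7 ✓
(1,6)O 2/5 ✓
(2,0)X 3/4 ✓
(2,1)X 4/7 ✓
(2,2)O 4/8 ✓
(2,3)O 4/7 ✓
(2,4)X 2/6 ✓
(2,5)O 2/6 ✓
(2,6)X 2/4 ✓
(3,0)X 4/5 ✓
(3,1)X 6/8 ✓
(3,2)X 3/8 ✓
(3,3)O 5/8 ✓
(3,4)O 6/7 ✓
(3,6)X 2/4 ✓
(4,0)X 2/3 ✓
(4,1)O 0/5 ✗
(4,2)X 2/5 ✓
(4,3)O 3/5 ✓
(4,4)O 4/4 ✓
(4,5)O 2/4 ✓
(4,6)X 1/2 ✓
Unsatisfied: (0,4), (1,3), (4,1) — 3 in total.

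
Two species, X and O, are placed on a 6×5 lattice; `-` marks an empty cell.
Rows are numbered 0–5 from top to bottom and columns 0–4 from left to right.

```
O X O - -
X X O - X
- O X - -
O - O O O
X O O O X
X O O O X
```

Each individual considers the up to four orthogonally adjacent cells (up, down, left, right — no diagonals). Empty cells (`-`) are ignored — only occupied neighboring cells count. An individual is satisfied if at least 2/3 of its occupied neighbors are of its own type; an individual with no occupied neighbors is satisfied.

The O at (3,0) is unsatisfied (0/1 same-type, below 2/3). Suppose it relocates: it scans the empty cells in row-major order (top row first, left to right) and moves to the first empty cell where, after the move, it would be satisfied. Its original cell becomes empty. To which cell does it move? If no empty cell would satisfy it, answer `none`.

(0,3)

Vacating (3,0). Empty cells in order:
  (0,3): 1/1 same-type → satisfied — stop here.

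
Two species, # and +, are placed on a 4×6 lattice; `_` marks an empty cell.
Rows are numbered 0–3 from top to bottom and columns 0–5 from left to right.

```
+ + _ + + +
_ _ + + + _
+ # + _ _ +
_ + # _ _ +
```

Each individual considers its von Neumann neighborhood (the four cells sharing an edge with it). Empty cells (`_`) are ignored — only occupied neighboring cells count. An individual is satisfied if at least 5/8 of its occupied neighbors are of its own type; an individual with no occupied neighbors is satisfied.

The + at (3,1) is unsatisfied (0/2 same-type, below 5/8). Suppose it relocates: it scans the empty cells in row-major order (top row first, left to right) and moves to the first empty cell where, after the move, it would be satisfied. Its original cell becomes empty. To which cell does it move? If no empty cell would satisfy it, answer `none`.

(0,2)

Vacating (3,1). Empty cells in order:
  (0,2): 3/3 same-type → satisfied — stop here.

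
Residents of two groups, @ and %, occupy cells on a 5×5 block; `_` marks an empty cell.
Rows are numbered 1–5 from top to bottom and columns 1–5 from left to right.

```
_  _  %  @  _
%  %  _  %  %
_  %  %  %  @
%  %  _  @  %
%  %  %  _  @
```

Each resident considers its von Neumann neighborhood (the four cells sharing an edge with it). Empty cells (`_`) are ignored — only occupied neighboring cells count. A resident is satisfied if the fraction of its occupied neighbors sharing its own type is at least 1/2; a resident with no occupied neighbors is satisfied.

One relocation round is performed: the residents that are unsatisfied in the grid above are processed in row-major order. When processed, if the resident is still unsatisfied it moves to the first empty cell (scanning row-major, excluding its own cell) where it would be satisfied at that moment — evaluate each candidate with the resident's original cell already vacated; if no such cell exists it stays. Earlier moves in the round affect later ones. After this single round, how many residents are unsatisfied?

0

Initially unsatisfied (in order): (1,3), (1,4), (3,5), (4,4), (4,5), (5,5).
  (1,3) → (1,1).
  (1,4) → (1,3).
  (3,5) → (1,4).
  (4,4) → (1,5).
  (4,5) → (1,2).
  (5,5): now satisfied by earlier moves; stays.
Resulting grid:
% % @ @ @
% % _ % %
_ % % % _
% % _ _ _
% % % _ @
All satisfied now.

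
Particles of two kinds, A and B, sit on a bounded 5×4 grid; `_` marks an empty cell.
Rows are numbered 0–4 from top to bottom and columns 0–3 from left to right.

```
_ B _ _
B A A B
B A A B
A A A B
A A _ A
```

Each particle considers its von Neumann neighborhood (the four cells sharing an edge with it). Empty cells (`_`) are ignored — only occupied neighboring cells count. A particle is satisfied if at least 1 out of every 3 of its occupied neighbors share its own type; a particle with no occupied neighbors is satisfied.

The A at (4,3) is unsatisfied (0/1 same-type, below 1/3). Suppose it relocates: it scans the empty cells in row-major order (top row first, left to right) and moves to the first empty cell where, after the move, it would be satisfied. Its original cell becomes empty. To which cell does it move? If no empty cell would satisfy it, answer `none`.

Vacating (4,3). Empty cells in order:
  (0,0): 0/2 same-type → still unsatisfied.
  (0,2): 1/2 same-type → satisfied — stop here.

(0,2)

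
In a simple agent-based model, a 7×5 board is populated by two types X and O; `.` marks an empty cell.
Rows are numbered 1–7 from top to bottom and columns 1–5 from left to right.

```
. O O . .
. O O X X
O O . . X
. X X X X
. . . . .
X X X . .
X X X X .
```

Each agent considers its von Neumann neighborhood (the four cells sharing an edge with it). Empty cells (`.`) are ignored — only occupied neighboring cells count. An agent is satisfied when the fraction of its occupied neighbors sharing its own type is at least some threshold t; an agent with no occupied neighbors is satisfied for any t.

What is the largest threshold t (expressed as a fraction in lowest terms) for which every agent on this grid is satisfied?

1/2

Row 1: (1,2)O 2/2 · (1,3)O 2/2
Row 2: (2,2)O 3/3 · (2,3)O 2/3 · (2,4)X 1/2 · (2,5)X 2/2
Row 3: (3,1)O 1/1 · (3,2)O 2/3 · (3,5)X 2/2
Row 4: (4,2)X 1/2 · (4,3)X 2/2 · (4,4)X 2/2 · (4,5)X 2/2
Row 6: (6,1)X 2/2 · (6,2)X 3/3 · (6,3)X 2/2
Row 7: (7,1)X 2/2 · (7,2)X 3/3 · (7,3)X 3/3 · (7,4)X 1/1
The smallest same-type fraction is 1/2 at (2,4), which reduces to 1/2. Any threshold above that leaves this agent unsatisfied.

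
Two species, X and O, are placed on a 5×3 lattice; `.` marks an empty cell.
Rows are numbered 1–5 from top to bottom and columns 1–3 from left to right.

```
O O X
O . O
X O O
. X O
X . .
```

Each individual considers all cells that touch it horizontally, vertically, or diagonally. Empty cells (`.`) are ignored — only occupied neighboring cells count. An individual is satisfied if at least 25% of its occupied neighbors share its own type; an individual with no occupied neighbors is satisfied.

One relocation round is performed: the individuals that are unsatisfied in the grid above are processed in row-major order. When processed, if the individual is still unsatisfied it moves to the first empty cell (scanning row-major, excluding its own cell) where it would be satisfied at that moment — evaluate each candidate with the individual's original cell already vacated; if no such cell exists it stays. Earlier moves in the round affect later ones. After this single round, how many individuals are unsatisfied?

Initially unsatisfied (in order): (1,3).
  (1,3) → (4,1).
Resulting grid:
O O .
O . O
X O O
X X O
X . .
All satisfied now.

0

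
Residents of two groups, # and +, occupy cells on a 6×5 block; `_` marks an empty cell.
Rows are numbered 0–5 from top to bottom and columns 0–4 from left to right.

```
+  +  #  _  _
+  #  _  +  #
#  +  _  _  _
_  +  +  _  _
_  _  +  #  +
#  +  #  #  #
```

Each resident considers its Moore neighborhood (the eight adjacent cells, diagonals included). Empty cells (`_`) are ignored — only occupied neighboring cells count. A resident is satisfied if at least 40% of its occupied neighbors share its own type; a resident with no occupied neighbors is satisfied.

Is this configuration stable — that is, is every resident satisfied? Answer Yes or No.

Row 0: (0,0)+ 2/3 satisfied · (0,1)+ 2/4 satisfied · (0,2)# 1/3 not
Row 1: (1,0)+ 3/5 satisfied · (1,1)# 2/6 not · (1,3)+ 0/2 not · (1,4)# 0/1 not
Row 2: (2,0)# 1/4 not · (2,1)+ 3/5 satisfied
Row 3: (3,1)+ 3/4 satisfied · (3,2)+ 3/4 satisfied
Row 4: (4,2)+ 3/6 satisfied · (4,3)# 3/6 satisfied · (4,4)+ 0/3 not
Row 5: (5,0)# 0/1 not · (5,1)+ 1/3 not · (5,2)# 2/4 satisfied · (5,3)# 3/5 satisfied · (5,4)# 2/3 satisfied
For instance (0,2) has only 1/3 same-type neighbors, below 2/5.

No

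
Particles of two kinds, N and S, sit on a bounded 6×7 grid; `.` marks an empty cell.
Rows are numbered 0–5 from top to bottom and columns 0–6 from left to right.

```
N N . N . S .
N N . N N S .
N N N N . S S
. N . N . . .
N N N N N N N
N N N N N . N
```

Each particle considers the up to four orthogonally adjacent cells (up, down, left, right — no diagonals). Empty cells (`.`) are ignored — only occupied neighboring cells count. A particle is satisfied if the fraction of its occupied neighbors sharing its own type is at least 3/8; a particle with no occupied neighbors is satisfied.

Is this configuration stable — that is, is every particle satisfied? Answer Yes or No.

Yes

(0,0)N 2/2 ok
(0,1)N 2/2 ok
(0,3)N 1/1 ok
(0,5)S 1/1 ok
(1,0)N 3/3 ok
(1,1)N 3/3 ok
(1,3)N 3/3 ok
(1,4)N 1/2 ok
(1,5)S 2/3 ok
(2,0)N 2/2 ok
(2,1)N 4/4 ok
(2,2)N 2/2 ok
(2,3)N 3/3 ok
(2,5)S 2/2 ok
(2,6)S 1/1 ok
(3,1)N 2/2 ok
(3,3)N 2/2 ok
(4,0)N 2/2 ok
(4,1)N 4/4 ok
(4,2)N 3/3 ok
(4,3)N 4/4 ok
(4,4)N 3/3 ok
(4,5)N 2/2 ok
(4,6)N 2/2 ok
(5,0)N 2/2 ok
(5,1)N 3/3 ok
(5,2)N 3/3 ok
(5,3)N 3/3 ok
(5,4)N 2/2 ok
(5,6)N 1/1 ok
All meet the threshold, so the configuration is stable.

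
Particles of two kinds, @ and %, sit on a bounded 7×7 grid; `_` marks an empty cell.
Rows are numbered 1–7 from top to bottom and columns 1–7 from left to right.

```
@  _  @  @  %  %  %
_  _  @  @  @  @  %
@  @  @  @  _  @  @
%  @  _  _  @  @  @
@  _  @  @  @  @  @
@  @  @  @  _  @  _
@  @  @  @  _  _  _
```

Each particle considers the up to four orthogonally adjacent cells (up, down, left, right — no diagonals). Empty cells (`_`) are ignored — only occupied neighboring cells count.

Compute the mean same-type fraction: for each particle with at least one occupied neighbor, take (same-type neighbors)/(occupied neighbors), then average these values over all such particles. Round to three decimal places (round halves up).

0.843

Row 1: (1,1)@ — no occupied neighbors · (1,3)@ 2/2 · (1,4)@ 2/3 · (1,5)% 1/3 · (1,6)% 2/3 · (1,7)% 2/2
Row 2: (2,3)@ 3/3 · (2,4)@ 4/4 · (2,5)@ 2/3 · (2,6)@ 2/4 · (2,7)% 1/3
Row 3: (3,1)@ 1/2 · (3,2)@ 3/3 · (3,3)@ 3/3 · (3,4)@ 2/2 · (3,6)@ 3/3 · (3,7)@ 2/3
Row 4: (4,1)% 0/3 · (4,2)@ 1/2 · (4,5)@ 2/2 · (4,6)@ 4/4 · (4,7)@ 3/3
Row 5: (5,1)@ 1/2 · (5,3)@ 2/2 · (5,4)@ 3/3 · (5,5)@ 3/3 · (5,6)@ 4/4 · (5,7)@ 2/2
Row 6: (6,1)@ 3/3 · (6,2)@ 3/3 · (6,3)@ 4/4 · (6,4)@ 3/3 · (6,6)@ 1/1
Row 7: (7,1)@ 2/2 · (7,2)@ 3/3 · (7,3)@ 3/3 · (7,4)@ 2/2
Sum over 36 particles: 2/2 + 2/3 + 1/3 + 2/3 + 2/2 + 3/3 + 4/4 + 2/3 + 2/4 + 1/3 + 1/2 + 3/3 + 3/3 + 2/2 + 3/3 + 2/3 + 0/3 + 1/2 + 2/2 + 4/4 + 3/3 + 1/2 + 2/2 + 3/3 + 3/3 + 4/4 + 2/2 + 3/3 + 3/3 + 4/4 + 3/3 + 1/1 + 2/2 + 3/3 + 3/3 + 2/2 = 91/3; mean = 91/3 ÷ 36 = 91/108 = 0.842592… → 0.843.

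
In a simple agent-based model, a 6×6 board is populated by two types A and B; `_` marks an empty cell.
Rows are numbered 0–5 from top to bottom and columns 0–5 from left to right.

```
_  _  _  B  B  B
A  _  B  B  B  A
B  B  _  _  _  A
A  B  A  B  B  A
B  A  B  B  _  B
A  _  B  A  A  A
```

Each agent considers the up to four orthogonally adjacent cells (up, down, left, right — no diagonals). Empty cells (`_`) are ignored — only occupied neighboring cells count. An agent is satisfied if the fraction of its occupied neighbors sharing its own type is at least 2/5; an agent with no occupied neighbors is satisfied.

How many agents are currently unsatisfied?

12

(0,3)B 2/2 satisfied
(0,4)B 3/3 satisfied
(0,5)B 1/2 satisfied
(1,0)A 0/1 not
(1,2)B 1/1 satisfied
(1,3)B 3/3 satisfied
(1,4)B 2/3 satisfied
(1,5)A 1/3 not
(2,0)B 1/3 not
(2,1)B 2/2 satisfied
(2,5)A 2/2 satisfied
(3,0)A 0/3 not
(3,1)B 1/4 not
(3,2)A 0/3 not
(3,3)B 2/3 satisfied
(3,4)B 1/2 satisfied
(3,5)A 1/3 not
(4,0)B 0/3 not
(4,1)A 0/3 not
(4,2)B 2/4 satisfied
(4,3)B 2/3 satisfied
(4,5)B 0/2 not
(5,0)A 0/1 not
(5,2)B 1/2 satisfied
(5,3)A 1/3 not
(5,4)A 2/2 satisfied
(5,5)A 1/2 satisfied
Unsatisfied: (1,0), (1,5), (2,0), (3,0), (3,1), (3,2), (3,5), (4,0), (4,1), (4,5), (5,0), (5,3) — 12 in total.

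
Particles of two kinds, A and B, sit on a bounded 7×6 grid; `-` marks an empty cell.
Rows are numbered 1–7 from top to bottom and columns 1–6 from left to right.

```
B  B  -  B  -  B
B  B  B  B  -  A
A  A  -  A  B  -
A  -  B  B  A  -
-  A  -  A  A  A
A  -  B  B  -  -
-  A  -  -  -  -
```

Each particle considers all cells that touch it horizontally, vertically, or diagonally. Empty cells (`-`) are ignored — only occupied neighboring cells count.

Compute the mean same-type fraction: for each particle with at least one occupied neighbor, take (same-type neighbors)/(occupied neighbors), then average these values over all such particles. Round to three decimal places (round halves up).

0.552

Row 1: (1,1)B 3/3 · (1,2)B 4/4 · (1,4)B 2/2 · (1,6)B 0/1
Row 2: (2,1)B 3/5 · (2,2)B 4/6 · (2,3)B 4/6 · (2,4)B 3/4 · (2,6)A 0/2
Row 3: (3,1)A 2/4 · (3,2)A 2/6 · (3,4)A 1/6 · (3,5)B 2/5
Row 4: (4,1)A 3/3 · (4,3)B 1/5 · (4,4)B 2/6 · (4,5)A 4/6
Row 5: (5,2)A 2/4 · (5,4)A 2/6 · (5,5)A 3/5 · (5,6)A 2/2
Row 6: (6,1)A 2/2 · (6,3)B 1/4 · (6,4)B 1/3
Row 7: (7,2)A 1/2
Sum over 25 particles: 3/3 + 4/4 + 2/2 + 0/1 + 3/5 + 4/6 + 4/6 + 3/4 + 0/2 + 2/4 + 2/6 + 1/6 + 2/5 + 3/3 + 1/5 + 2/6 + 4/6 + 2/4 + 2/6 + 3/5 + 2/2 + 2/2 + 1/4 + 1/3 + 1/2 = 69/5; mean = 69/5 ÷ 25 = 69/125 = 0.552 → 0.552.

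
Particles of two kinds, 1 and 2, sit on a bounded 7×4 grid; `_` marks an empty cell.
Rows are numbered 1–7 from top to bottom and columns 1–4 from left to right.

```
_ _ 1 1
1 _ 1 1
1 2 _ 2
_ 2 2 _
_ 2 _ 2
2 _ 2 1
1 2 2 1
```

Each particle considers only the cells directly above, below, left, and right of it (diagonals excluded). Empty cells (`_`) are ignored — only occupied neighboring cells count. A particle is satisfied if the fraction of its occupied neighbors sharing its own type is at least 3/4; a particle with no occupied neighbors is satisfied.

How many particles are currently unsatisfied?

(1,3)1 2/2 ok
(1,4)1 2/2 ok
(2,1)1 1/1 ok
(2,3)1 2/2 ok
(2,4)1 2/3 unhappy
(3,1)1 1/2 unhappy
(3,2)2 1/2 unhappy
(3,4)2 0/1 unhappy
(4,2)2 3/3 ok
(4,3)2 1/1 ok
(5,2)2 1/1 ok
(5,4)2 0/1 unhappy
(6,1)2 0/1 unhappy
(6,3)2 1/2 unhappy
(6,4)1 1/3 unhappy
(7,1)1 0/2 unhappy
(7,2)2 1/2 unhappy
(7,3)2 2/3 unhappy
(7,4)1 1/2 unhappy
Unsatisfied: (2,4), (3,1), (3,2), (3,4), (5,4), (6,1), (6,3), (6,4), (7,1), (7,2), (7,3), (7,4) — 12 in total.

12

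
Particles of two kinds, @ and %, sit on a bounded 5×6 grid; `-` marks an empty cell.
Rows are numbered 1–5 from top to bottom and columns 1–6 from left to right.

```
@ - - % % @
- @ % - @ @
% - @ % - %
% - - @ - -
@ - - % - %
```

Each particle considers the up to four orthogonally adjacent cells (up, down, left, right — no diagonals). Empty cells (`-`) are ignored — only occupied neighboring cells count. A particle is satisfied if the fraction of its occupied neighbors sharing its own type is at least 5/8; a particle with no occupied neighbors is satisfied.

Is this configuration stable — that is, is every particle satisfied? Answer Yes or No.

No

Row 1: (1,1)@ 0/0 ✓ · (1,4)% 1/1 ✓ · (1,5)% 1/3 ✗ · (1,6)@ 1/2 ✗
Row 2: (2,2)@ 0/1 ✗ · (2,3)% 0/2 ✗ · (2,5)@ 1/2 ✗ · (2,6)@ 2/3 ✓
Row 3: (3,1)% 1/1 ✓ · (3,3)@ 0/2 ✗ · (3,4)% 0/2 ✗ · (3,6)% 0/1 ✗
Row 4: (4,1)% 1/2 ✗ · (4,4)@ 0/2 ✗
Row 5: (5,1)@ 0/1 ✗ · (5,4)% 0/1 ✗ · (5,6)% 0/0 ✓
For instance (1,5) has only 1/3 same-type neighbors, below 5/8.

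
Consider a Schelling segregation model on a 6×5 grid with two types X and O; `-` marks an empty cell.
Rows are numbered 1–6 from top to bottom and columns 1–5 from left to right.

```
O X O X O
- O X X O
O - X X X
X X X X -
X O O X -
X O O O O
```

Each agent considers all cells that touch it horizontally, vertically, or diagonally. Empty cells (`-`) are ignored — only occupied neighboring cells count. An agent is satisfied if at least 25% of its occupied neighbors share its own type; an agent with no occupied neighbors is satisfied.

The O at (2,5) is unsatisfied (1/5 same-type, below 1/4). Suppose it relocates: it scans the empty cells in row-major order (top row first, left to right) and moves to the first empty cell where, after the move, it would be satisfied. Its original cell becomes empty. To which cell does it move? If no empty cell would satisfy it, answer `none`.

Vacating (2,5). Empty cells in order:
  (2,1): 3/4 same-type → satisfied — stop here.

(2,1)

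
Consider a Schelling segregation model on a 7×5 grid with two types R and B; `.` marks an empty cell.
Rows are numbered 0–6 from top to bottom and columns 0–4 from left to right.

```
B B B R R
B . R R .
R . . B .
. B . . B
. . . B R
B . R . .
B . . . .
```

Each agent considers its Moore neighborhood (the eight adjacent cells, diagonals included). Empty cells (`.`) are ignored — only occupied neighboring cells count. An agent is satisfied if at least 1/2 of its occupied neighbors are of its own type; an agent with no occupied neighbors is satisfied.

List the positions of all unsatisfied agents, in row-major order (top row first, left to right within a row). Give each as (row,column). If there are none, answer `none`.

Row 0: (0,0)B 2/2 ok · (0,1)B 3/4 ok · (0,2)B 1/4 unhappy · (0,3)R 3/4 ok · (0,4)R 2/2 ok
Row 1: (1,0)B 2/3 ok · (1,2)R 2/5 unhappy · (1,3)R 3/5 ok
Row 2: (2,0)R 0/2 unhappy · (2,3)B 1/3 unhappy
Row 3: (3,1)B 0/1 unhappy · (3,4)B 2/3 ok
Row 4: (4,3)B 1/3 unhappy · (4,4)R 0/2 unhappy
Row 5: (5,0)B 1/1 ok · (5,2)R 0/1 unhappy
Row 6: (6,0)B 1/1 ok

(0,2), (1,2), (2,0), (2,3), (3,1), (4,3), (4,4), (5,2)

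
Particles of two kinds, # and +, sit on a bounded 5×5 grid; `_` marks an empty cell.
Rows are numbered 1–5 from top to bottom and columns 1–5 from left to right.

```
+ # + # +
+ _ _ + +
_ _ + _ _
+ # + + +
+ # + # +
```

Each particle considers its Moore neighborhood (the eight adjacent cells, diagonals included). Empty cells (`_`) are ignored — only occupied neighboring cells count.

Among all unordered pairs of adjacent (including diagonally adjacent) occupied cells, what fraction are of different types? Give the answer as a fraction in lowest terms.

Scan each occupied cell's neighbors to the right and below (and the two forward diagonals) so each pair is counted once.
From row 1: 7 unlike of 11 pairs (running 7/11).
From row 2: 0 unlike of 2 pairs (running 7/13).
From row 3: 1 unlike of 3 pairs (running 8/16).
From row 4: 9 unlike of 17 pairs (running 17/33).
From row 5: 4 unlike of 4 pairs (running 21/37).
Total adjacent occupied pairs: 37; unlike-type pairs: 21.
21/37 is already in lowest terms.

21/37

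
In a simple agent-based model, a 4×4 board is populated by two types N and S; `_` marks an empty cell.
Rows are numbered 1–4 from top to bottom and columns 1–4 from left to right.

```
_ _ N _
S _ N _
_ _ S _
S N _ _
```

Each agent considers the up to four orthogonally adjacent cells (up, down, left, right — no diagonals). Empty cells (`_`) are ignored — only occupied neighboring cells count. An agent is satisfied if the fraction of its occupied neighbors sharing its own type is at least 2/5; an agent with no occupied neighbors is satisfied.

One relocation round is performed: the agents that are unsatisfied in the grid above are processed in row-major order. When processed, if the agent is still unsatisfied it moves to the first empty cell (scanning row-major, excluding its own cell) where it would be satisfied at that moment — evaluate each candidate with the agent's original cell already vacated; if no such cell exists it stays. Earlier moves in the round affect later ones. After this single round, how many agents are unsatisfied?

0

Initially unsatisfied (in order): (3,3), (4,1), (4,2).
  (3,3) → (1,1).
  (4,1) → (1,2).
  (4,2): now satisfied by earlier moves; stays.
Resulting grid:
S S N _
S _ N _
_ _ _ _
_ N _ _
All satisfied now.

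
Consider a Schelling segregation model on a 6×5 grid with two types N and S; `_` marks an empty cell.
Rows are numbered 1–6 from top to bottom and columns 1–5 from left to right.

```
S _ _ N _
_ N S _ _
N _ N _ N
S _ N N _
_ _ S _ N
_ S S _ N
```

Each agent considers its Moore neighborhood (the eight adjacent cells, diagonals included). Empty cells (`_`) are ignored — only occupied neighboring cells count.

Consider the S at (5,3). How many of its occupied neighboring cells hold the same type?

2

Occupied neighbors of (5,3): (4,3)=N, (4,4)=N, (6,2)=S, (6,3)=S.
Same type (S): 2 of 4.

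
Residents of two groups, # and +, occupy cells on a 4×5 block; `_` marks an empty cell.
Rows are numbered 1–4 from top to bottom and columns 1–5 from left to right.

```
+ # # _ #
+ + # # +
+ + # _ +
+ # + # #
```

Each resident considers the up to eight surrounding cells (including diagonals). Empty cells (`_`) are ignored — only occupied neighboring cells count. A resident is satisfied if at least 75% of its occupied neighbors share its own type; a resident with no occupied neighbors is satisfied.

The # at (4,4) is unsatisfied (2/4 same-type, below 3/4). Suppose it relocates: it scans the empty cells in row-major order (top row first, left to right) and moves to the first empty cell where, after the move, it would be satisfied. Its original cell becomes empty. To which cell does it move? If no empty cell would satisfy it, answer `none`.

(1,4)

Vacating (4,4). Empty cells in order:
  (1,4): 4/5 same-type → satisfied — stop here.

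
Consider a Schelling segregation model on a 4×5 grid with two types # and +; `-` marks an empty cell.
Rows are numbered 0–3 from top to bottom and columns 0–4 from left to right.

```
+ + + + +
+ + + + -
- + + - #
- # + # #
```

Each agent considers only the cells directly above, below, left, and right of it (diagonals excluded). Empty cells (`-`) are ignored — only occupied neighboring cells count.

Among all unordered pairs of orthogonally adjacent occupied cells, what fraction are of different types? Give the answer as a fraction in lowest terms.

3/20

Scan each occupied cell's neighbors to the right and below so each pair is counted once.
Row 0: +(0,0)–+(0,1)= +(0,0)–+(1,0)= +(0,1)–+(0,2)= +(0,1)–+(1,1)= +(0,2)–+(0,3)= +(0,2)–+(1,2)= +(0,3)–+(0,4)= +(0,3)–+(1,3)=  → 0/8 unlike.
Row 1: +(1,0)–+(1,1)= +(1,1)–+(1,2)= +(1,1)–+(2,1)= +(1,2)–+(1,3)= +(1,2)–+(2,2)=  → 0/5 unlike.
Row 2: +(2,1)–+(2,2)= +(2,1)–#(3,1)≠ +(2,2)–+(3,2)= #(2,4)–#(3,4)=  → 1/4 unlike.
Row 3: #(3,1)–+(3,2)≠ +(3,2)–#(3,3)≠ #(3,3)–#(3,4)=  → 2/3 unlike.
Total adjacent occupied pairs: 20; unlike-type pairs: 3.
3/20 is already in lowest terms.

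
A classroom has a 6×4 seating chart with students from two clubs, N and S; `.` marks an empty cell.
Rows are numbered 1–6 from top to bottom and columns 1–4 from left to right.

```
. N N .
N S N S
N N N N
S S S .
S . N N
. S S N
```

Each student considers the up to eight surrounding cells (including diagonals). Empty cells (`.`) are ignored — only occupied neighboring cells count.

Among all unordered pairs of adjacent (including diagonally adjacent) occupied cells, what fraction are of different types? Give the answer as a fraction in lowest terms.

26/47

Scan each occupied cell's neighbors to the right and below (and the two forward diagonals) so each pair is counted once.
From row 1: 3 unlike of 7 pairs (running 3/7).
From row 2: 8 unlike of 13 pairs (running 11/20).
From row 3: 8 unlike of 11 pairs (running 19/31).
From row 4: 3 unlike of 7 pairs (running 22/38).
From row 5: 3 unlike of 7 pairs (running 25/45).
From row 6: 1 unlike of 2 pairs (running 26/47).
Total adjacent occupied pairs: 47; unlike-type pairs: 26.
26/47 is already in lowest terms.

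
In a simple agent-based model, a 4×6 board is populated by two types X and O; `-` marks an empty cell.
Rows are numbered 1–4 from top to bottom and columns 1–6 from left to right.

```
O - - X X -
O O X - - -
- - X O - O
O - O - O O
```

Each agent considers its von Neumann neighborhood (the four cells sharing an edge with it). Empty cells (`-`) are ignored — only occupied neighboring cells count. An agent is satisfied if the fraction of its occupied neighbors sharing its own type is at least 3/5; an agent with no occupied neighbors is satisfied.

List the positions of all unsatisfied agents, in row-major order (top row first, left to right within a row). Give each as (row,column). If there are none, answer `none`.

(1,1)O 1/1 satisfied
(1,4)X 1/1 satisfied
(1,5)X 1/1 satisfied
(2,1)O 2/2 satisfied
(2,2)O 1/2 not
(2,3)X 1/2 not
(3,3)X 1/3 not
(3,4)O 0/1 not
(3,6)O 1/1 satisfied
(4,1)O 0/0 satisfied
(4,3)O 0/1 not
(4,5)O 1/1 satisfied
(4,6)O 2/2 satisfied

(2,2), (2,3), (3,3), (3,4), (4,3)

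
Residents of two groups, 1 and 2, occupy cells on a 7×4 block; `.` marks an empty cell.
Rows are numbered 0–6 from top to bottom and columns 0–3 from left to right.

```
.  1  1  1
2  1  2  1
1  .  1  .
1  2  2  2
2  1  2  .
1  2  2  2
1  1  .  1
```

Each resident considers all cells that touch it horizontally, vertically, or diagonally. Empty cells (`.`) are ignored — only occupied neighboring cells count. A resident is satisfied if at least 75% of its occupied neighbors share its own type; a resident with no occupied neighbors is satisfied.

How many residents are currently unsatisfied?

(0,1)1 2/4 ✗
(0,2)1 4/5 ✓
(0,3)1 2/3 ✗
(1,0)2 0/3 ✗
(1,1)1 4/6 ✗
(1,2)2 0/6 ✗
(1,3)1 3/4 ✓
(2,0)1 2/4 ✗
(2,2)1 2/6 ✗
(3,0)1 2/4 ✗
(3,1)2 3/7 ✗
(3,2)2 3/5 ✗
(3,3)2 2/3 ✗
(4,0)2 2/5 ✗
(4,1)1 2/8 ✗
(4,2)2 6/7 ✓
(5,0)1 3/5 ✗
(5,1)2 3/7 ✗
(5,2)2 3/6 ✗
(5,3)2 2/3 ✗
(6,0)1 2/3 ✗
(6,1)1 2/4 ✗
(6,3)1 0/2 ✗
Unsatisfied: (0,1), (0,3), (1,0), (1,1), (1,2), (2,0), (2,2), (3,0), (3,1), (3,2), (3,3), (4,0), (4,1), (5,0), (5,1), (5,2), (5,3), (6,0), (6,1), (6,3) — 20 in total.

20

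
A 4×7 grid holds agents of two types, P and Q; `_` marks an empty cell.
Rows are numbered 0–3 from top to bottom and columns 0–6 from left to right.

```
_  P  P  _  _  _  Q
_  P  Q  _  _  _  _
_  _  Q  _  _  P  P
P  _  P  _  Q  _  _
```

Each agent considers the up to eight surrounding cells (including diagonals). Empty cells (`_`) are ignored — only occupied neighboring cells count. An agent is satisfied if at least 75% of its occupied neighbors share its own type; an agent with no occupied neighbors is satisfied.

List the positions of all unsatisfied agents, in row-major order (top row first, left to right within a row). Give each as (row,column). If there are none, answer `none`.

(0,1), (0,2), (1,1), (1,2), (2,2), (2,5), (3,2), (3,4)

Row 0: (0,1)P 2/3 unhappy · (0,2)P 2/3 unhappy · (0,6)Q 0/0 ok
Row 1: (1,1)P 2/4 unhappy · (1,2)Q 1/4 unhappy
Row 2: (2,2)Q 1/3 unhappy · (2,5)P 1/2 unhappy · (2,6)P 1/1 ok
Row 3: (3,0)P 0/0 ok · (3,2)P 0/1 unhappy · (3,4)Q 0/1 unhappy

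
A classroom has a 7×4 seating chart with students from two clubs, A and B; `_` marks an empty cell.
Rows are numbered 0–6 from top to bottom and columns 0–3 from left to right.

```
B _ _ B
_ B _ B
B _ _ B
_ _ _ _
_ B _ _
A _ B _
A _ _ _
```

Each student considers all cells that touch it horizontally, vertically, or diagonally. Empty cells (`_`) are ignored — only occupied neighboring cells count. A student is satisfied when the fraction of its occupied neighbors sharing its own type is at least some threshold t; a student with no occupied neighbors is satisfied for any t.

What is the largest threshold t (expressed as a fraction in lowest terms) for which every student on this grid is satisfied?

(0,0)B 1/1
(0,3)B 1/1
(1,1)B 2/2
(1,3)B 2/2
(2,0)B 1/1
(2,3)B 1/1
(4,1)B 1/2
(5,0)A 1/2
(5,2)B 1/1
(6,0)A 1/1
The smallest same-type fraction is 1/2 at (4,1), which reduces to 1/2. Any threshold above that leaves this student unsatisfied.

1/2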